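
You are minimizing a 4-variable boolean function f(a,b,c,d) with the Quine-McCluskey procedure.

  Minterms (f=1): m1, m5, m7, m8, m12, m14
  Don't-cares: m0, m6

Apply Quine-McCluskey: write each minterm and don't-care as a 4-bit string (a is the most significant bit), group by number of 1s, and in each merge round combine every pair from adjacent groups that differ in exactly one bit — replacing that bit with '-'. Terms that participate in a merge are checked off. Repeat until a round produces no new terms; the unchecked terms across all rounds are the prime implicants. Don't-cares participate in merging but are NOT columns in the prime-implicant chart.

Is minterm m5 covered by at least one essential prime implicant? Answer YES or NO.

Round 0: 0000✓ 0001✓ 0101✓ 0110✓ 0111✓ 1000✓ 1100✓ 1110✓
Round 1: -000 -110 0-01 000- 01-1 011- 1-00 11-0
PIs = {-000, -110, 0-01, 000-, 01-1, 011-, 1-00, 11-0}
Coverage chart:
  m1: 0-01,000-
  m5: 0-01,01-1
  m7: 01-1,011-
  m8: -000,1-00
  m12: 1-00,11-0
  m14: -110,11-0
(no essential prime implicants)

NO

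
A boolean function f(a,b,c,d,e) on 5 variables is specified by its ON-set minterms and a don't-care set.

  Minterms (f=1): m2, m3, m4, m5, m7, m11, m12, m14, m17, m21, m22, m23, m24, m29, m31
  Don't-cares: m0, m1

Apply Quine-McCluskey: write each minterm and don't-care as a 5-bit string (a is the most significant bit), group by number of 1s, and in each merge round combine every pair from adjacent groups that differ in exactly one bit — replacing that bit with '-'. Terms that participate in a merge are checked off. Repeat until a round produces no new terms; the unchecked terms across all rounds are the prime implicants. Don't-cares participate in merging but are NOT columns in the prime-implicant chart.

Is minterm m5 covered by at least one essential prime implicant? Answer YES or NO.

YES

Round 0: 00000✓ 00001✓ 00010✓ 00011✓ 00100✓ 00101✓ 00111✓ 01011✓ 01100✓ 01110✓ 10001✓ 10101✓ 10110✓ 10111✓ 11000 11101✓ 11111✓
Round 1: -0001✓ -0101✓ -0111✓ 0-011 0-100 00-00✓ 00-01✓ 00-11✓ 000-0✓ 000-1✓ 0000-✓ 0001-✓ 001-1✓ 0010-✓ 011-0 1-101✓ 1-111✓ 10-01✓ 101-1✓ 1011- 111-1✓
Round 2: -0-01 -01-1 00--1 00-0- 000-- 1-1-1
PIs = {-0-01, -01-1, 0-011, 0-100, 00--1, 00-0-, 000--, 011-0, 1-1-1, 1011-, 11000}
Coverage chart:
  m2: 000-- ←essential
  m3: 0-011,00--1,000--
  m4: 0-100,00-0-
  m5: -0-01,-01-1,00--1,00-0-
  m7: -01-1,00--1
  m11: 0-011 ←essential
  m12: 0-100,011-0
  m14: 011-0 ←essential
  m17: -0-01 ←essential
  m21: -0-01,-01-1,1-1-1
  m22: 1011- ←essential
  m23: -01-1,1-1-1,1011-
  m24: 11000 ←essential
  m29: 1-1-1 ←essential
  m31: 1-1-1 ←essential
Essential: -0-01, 0-011, 000--, 011-0, 1-1-1, 1011-, 11000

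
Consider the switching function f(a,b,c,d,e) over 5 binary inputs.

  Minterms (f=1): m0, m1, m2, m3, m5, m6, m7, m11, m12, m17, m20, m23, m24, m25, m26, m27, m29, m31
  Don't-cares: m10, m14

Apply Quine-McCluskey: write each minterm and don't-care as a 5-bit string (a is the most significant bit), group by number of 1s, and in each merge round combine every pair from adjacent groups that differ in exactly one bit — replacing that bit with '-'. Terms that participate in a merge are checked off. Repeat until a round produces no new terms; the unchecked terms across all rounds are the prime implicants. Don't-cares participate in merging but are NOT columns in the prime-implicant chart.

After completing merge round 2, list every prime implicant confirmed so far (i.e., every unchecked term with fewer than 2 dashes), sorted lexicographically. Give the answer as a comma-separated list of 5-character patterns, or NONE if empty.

Round 0: 00000✓ 00001✓ 00010✓ 00011✓ 00101✓ 00110✓ 00111✓ 01010✓ 01011✓ 01100✓ 01110✓ 10001✓ 10100 10111✓ 11000✓ 11001✓ 11010✓ 11011✓ 11101✓ 11111✓
Round 1: -0001 -0111 -1010✓ -1011✓ 0-010✓ 0-011✓ 0-110✓ 00-01✓ 00-10✓ 00-11✓ 000-0✓ 000-1✓ 0000-✓ 0001-✓ 001-1✓ 0011-✓ 01-10✓ 0101-✓ 011-0 1-001 1-111 11-01✓ 11-11✓ 110-0✓ 110-1✓ 1100-✓ 1101-✓ 111-1✓
Round 2: -101- 0--10 0-01- 00--1 00-1- 000-- 11--1 110--
PIs = {-0001, -0111, -101-, 0--10, 0-01-, 00--1, 00-1-, 000--, 011-0, 1-001, 1-111, 10100, 11--1, 110--}

-0001, -0111, 011-0, 1-001, 1-111, 10100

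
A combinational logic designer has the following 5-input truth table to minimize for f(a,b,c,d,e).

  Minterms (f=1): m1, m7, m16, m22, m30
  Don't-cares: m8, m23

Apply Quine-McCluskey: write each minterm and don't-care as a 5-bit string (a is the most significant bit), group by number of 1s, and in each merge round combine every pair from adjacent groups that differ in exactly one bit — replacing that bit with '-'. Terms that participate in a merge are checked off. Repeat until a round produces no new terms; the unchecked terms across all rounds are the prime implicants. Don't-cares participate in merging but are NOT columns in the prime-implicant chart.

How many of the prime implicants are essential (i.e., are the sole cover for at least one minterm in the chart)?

4

[col 0] 00001, 00111*, 01000, 10000, 10110*, 10111*, 11110*
[col 1] -0111, 1-110, 1011-
Prime implicants: -0111, 00001, 01000, 1-110, 10000, 1011-
PI chart (minterm → PIs covering it):
  1 | 00001  (sole → essential)
  7 | -0111  (sole → essential)
  16 | 10000  (sole → essential)
  22 | 1-110,1011-
  30 | 1-110  (sole → essential)
Essential prime implicants: -0111, 00001, 1-110, 10000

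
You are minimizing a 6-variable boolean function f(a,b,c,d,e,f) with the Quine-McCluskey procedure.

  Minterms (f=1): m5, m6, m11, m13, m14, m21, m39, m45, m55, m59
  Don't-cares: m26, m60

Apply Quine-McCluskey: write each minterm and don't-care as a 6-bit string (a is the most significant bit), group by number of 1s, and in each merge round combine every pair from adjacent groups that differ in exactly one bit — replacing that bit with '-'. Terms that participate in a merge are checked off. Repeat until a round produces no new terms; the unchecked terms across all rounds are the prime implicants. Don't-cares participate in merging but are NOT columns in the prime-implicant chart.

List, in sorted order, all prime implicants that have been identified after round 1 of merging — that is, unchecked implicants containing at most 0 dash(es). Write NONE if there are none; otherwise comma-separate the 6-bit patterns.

Round 0: 000101✓ 000110✓ 001011 001101✓ 001110✓ 010101✓ 011010 100111✓ 101101✓ 110111✓ 111011 111100
Round 1: -01101 0-0101 00-101 00-110 1-0111
PIs = {-01101, 0-0101, 00-101, 00-110, 001011, 011010, 1-0111, 111011, 111100}

001011, 011010, 111011, 111100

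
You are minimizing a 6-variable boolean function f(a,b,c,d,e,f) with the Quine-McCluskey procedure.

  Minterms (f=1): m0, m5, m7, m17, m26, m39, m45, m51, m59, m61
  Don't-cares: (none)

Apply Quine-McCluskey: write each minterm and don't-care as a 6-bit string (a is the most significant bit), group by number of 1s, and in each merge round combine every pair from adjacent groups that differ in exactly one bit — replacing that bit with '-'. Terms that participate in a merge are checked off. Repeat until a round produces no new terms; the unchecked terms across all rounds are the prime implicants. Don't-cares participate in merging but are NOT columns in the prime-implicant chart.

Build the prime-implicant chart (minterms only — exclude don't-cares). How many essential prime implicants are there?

7

[col 0] 000000, 000101*, 000111*, 010001, 011010, 100111*, 101101*, 110011*, 111011*, 111101*
[col 1] -00111, 0001-1, 1-1101, 11-011
Prime implicants: -00111, 000000, 0001-1, 010001, 011010, 1-1101, 11-011
PI chart (minterm → PIs covering it):
  0 | 000000  (sole → essential)
  5 | 0001-1  (sole → essential)
  7 | -00111,0001-1
  17 | 010001  (sole → essential)
  26 | 011010  (sole → essential)
  39 | -00111  (sole → essential)
  45 | 1-1101  (sole → essential)
  51 | 11-011  (sole → essential)
  59 | 11-011  (sole → essential)
  61 | 1-1101  (sole → essential)
Essential prime implicants: -00111, 000000, 0001-1, 010001, 011010, 1-1101, 11-011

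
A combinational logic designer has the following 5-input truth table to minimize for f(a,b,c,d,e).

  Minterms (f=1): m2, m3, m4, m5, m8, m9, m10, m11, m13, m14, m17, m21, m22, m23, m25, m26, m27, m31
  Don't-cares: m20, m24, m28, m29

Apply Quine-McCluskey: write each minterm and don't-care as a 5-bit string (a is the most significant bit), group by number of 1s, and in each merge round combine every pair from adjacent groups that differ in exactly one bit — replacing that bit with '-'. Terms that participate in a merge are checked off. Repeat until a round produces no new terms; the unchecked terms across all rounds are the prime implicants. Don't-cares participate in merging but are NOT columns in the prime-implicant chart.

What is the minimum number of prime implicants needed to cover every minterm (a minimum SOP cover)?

8

[col 0] 00010*, 00011*, 00100*, 00101*, 01000*, 01001*, 01010*, 01011*, 01101*, 01110*, 10001*, 10100*, 10101*, 10110*, 10111*, 11000*, 11001*, 11010*, 11011*, 11100*, 11101*, 11111*
[col 1] -0100*, -0101*, -1000*, -1001*, -1010*, -1011*, -1101*, 0-010*, 0-011*, 0-101*, 0001-*, 0010-*, 01-01*, 01-10, 010-0*, 010-1*, 0100-*, 0101-*, 1-001*, 1-100*, 1-101*, 1-111*, 10-01*, 101-0*, 101-1*, 1010-*, 1011-*, 11-00*, 11-01*, 11-11*, 110-0*, 110-1*, 1100-*, 1101-*, 111-1*, 1110-*
[col 2] --101, -010-, -1-01, -10-0*, -10-1*, -100-*, -101-*, 0-01-, 010--*, 1--01, 1-1-1, 1-10-, 101--, 11--1, 11-0-, 110--*
[col 3] -10--
Prime implicants: --101, -010-, -1-01, -10--, 0-01-, 01-10, 1--01, 1-1-1, 1-10-, 101--, 11--1, 11-0-
PI chart (minterm → PIs covering it):
  2 | 0-01-  (sole → essential)
  3 | 0-01-  (sole → essential)
  4 | -010-  (sole → essential)
  5 | --101,-010-
  8 | -10--  (sole → essential)
  9 | -1-01,-10--
  10 | -10--,0-01-,01-10
  11 | -10--,0-01-
  13 | --101,-1-01
  14 | 01-10  (sole → essential)
  17 | 1--01  (sole → essential)
  21 | --101,-010-,1--01,1-1-1,1-10-,101--
  22 | 101--  (sole → essential)
  23 | 1-1-1,101--
  25 | -1-01,-10--,1--01,11--1,11-0-
  26 | -10--  (sole → essential)
  27 | -10--,11--1
  31 | 1-1-1,11--1
Essential prime implicants: -010-, -10--, 0-01-, 01-10, 1--01, 101--
Petrick residual → --101, 1-1-1
Minimum SOP uses 8 PIs: cd'e + b'cd' + bc' + a'c'd + a'bde' + ad'e + ace + ab'c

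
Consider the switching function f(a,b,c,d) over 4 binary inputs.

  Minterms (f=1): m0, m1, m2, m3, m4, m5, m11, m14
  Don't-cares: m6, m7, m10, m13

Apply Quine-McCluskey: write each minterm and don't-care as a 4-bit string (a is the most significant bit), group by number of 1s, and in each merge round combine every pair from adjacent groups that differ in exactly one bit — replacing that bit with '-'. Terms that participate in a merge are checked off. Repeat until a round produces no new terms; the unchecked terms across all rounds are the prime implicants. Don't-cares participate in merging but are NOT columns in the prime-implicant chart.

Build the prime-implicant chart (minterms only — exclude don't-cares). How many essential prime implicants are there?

3

[col 0] 0000*, 0001*, 0010*, 0011*, 0100*, 0101*, 0110*, 0111*, 1010*, 1011*, 1101*, 1110*
[col 1] -010*, -011*, -101, -110*, 0-00*, 0-01*, 0-10*, 0-11*, 00-0*, 00-1*, 000-*, 001-*, 01-0*, 01-1*, 010-*, 011-*, 1-10*, 101-*
[col 2] --10, -01-, 0--0*, 0--1*, 0-0-*, 0-1-*, 00--*, 01--*
[col 3] 0---
Prime implicants: --10, -01-, -101, 0---
PI chart (minterm → PIs covering it):
  0 | 0---  (sole → essential)
  1 | 0---  (sole → essential)
  2 | --10,-01-,0---
  3 | -01-,0---
  4 | 0---  (sole → essential)
  5 | -101,0---
  11 | -01-  (sole → essential)
  14 | --10  (sole → essential)
Essential prime implicants: --10, -01-, 0---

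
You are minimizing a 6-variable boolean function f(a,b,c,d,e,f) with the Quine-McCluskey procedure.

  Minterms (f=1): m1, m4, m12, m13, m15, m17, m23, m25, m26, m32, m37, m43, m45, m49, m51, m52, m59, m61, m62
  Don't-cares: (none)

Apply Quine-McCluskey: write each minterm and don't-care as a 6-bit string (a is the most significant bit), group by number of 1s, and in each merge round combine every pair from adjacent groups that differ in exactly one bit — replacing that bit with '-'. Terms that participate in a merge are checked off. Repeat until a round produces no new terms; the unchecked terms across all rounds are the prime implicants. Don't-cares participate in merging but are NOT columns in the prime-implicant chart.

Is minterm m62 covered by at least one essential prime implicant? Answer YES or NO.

YES

Round 0: 000001✓ 000100✓ 001100✓ 001101✓ 001111✓ 010001✓ 010111 011001✓ 011010 100000 100101✓ 101011✓ 101101✓ 110001✓ 110011✓ 110100 111011✓ 111101✓ 111110
Round 1: -01101 -10001 0-0001 00-100 0011-1 00110- 01-001 1-1011 1-1101 10-101 11-011 1100-1
PIs = {-01101, -10001, 0-0001, 00-100, 0011-1, 00110-, 01-001, 010111, 011010, 1-1011, 1-1101, 10-101, 100000, 11-011, 1100-1, 110100, 111110}
Coverage chart:
  m1: 0-0001 ←essential
  m4: 00-100 ←essential
  m12: 00-100,00110-
  m13: -01101,0011-1,00110-
  m15: 0011-1 ←essential
  m17: -10001,0-0001,01-001
  m23: 010111 ←essential
  m25: 01-001 ←essential
  m26: 011010 ←essential
  m32: 100000 ←essential
  m37: 10-101 ←essential
  m43: 1-1011 ←essential
  m45: -01101,1-1101,10-101
  m49: -10001,1100-1
  m51: 11-011,1100-1
  m52: 110100 ←essential
  m59: 1-1011,11-011
  m61: 1-1101 ←essential
  m62: 111110 ←essential
Essential: 0-0001, 00-100, 0011-1, 01-001, 010111, 011010, 1-1011, 1-1101, 10-101, 100000, 110100, 111110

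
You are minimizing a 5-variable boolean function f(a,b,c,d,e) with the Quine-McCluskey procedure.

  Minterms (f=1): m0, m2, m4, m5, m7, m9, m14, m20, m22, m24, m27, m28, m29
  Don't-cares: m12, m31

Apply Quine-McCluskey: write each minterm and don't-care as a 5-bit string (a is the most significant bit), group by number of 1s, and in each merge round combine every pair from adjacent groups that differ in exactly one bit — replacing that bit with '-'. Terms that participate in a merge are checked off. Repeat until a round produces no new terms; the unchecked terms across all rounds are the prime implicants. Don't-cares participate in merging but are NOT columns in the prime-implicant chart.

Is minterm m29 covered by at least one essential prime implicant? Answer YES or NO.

NO

Round 0: 00000✓ 00010✓ 00100✓ 00101✓ 00111✓ 01001 01100✓ 01110✓ 10100✓ 10110✓ 11000✓ 11011✓ 11100✓ 11101✓ 11111✓
Round 1: -0100✓ -1100✓ 0-100✓ 00-00 000-0 001-1 0010- 011-0 1-100✓ 101-0 11-00 11-11 111-1 1110-
Round 2: --100
PIs = {--100, 00-00, 000-0, 001-1, 0010-, 01001, 011-0, 101-0, 11-00, 11-11, 111-1, 1110-}
Coverage chart:
  m0: 00-00,000-0
  m2: 000-0 ←essential
  m4: --100,00-00,0010-
  m5: 001-1,0010-
  m7: 001-1 ←essential
  m9: 01001 ←essential
  m14: 011-0 ←essential
  m20: --100,101-0
  m22: 101-0 ←essential
  m24: 11-00 ←essential
  m27: 11-11 ←essential
  m28: --100,11-00,1110-
  m29: 111-1,1110-
Essential: 000-0, 001-1, 01001, 011-0, 101-0, 11-00, 11-11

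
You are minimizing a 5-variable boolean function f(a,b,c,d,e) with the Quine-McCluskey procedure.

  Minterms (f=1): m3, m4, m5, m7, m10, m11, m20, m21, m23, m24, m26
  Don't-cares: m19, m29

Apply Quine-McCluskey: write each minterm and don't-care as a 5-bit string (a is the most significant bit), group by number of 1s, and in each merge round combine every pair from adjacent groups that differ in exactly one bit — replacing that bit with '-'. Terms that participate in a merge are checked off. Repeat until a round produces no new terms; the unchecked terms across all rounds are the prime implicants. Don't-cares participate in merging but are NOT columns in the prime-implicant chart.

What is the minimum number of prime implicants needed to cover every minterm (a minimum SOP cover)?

4

Round 0: 00011✓ 00100✓ 00101✓ 00111✓ 01010✓ 01011✓ 10011✓ 10100✓ 10101✓ 10111✓ 11000✓ 11010✓ 11101✓
Round 1: -0011✓ -0100✓ -0101✓ -0111✓ -1010 0-011 00-11✓ 001-1✓ 0010-✓ 0101- 1-101 10-11✓ 101-1✓ 1010-✓ 110-0
Round 2: -0-11 -01-1 -010-
PIs = {-0-11, -01-1, -010-, -1010, 0-011, 0101-, 1-101, 110-0}
Coverage chart:
  m3: -0-11,0-011
  m4: -010- ←essential
  m5: -01-1,-010-
  m7: -0-11,-01-1
  m10: -1010,0101-
  m11: 0-011,0101-
  m20: -010- ←essential
  m21: -01-1,-010-,1-101
  m23: -0-11,-01-1
  m24: 110-0 ←essential
  m26: -1010,110-0
Essential: -010-, 110-0
Petrick residual → -0-11, 0101-
Min cover (4 terms): b'de + b'cd' + a'bc'd + abc'e'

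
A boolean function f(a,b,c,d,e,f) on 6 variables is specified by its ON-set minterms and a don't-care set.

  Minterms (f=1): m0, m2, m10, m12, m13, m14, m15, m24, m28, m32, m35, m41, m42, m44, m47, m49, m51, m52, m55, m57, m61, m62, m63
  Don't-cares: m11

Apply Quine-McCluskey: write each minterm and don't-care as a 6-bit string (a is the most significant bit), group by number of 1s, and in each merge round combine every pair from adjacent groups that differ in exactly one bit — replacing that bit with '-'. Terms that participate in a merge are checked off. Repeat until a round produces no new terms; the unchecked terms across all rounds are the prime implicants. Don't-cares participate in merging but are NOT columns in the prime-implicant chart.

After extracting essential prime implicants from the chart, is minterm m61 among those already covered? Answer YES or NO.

NO

Round 0: 000000✓ 000010✓ 001010✓ 001011✓ 001100✓ 001101✓ 001110✓ 001111✓ 011000✓ 011100✓ 100000✓ 100011✓ 101001✓ 101010✓ 101100✓ 101111✓ 110001✓ 110011✓ 110100 110111✓ 111001✓ 111101✓ 111110✓ 111111✓
Round 1: -00000 -01010 -01100 -01111 0-1100 00-010 0000-0 001-10✓ 001-11✓ 00101-✓ 0011-0✓ 0011-1✓ 00110-✓ 00111-✓ 011-00 1-0011 1-1001 1-1111 11-001 11-111 110-11 1100-1 111-01 1111-1 11111-
Round 2: 001-1- 0011--
PIs = {-00000, -01010, -01100, -01111, 0-1100, 00-010, 0000-0, 001-1-, 0011--, 011-00, 1-0011, 1-1001, 1-1111, 11-001, 11-111, 110-11, 1100-1, 110100, 111-01, 1111-1, 11111-}
Coverage chart:
  m0: -00000,0000-0
  m2: 00-010,0000-0
  m10: -01010,00-010,001-1-
  m12: -01100,0-1100,0011--
  m13: 0011-- ←essential
  m14: 001-1-,0011--
  m15: -01111,001-1-,0011--
  m24: 011-00 ←essential
  m28: 0-1100,011-00
  m32: -00000 ←essential
  m35: 1-0011 ←essential
  m41: 1-1001 ←essential
  m42: -01010 ←essential
  m44: -01100 ←essential
  m47: -01111,1-1111
  m49: 11-001,1100-1
  m51: 1-0011,110-11,1100-1
  m52: 110100 ←essential
  m55: 11-111,110-11
  m57: 1-1001,11-001,111-01
  m61: 111-01,1111-1
  m62: 11111- ←essential
  m63: 1-1111,11-111,1111-1,11111-
Essential: -00000, -01010, -01100, 0011--, 011-00, 1-0011, 1-1001, 110100, 11111-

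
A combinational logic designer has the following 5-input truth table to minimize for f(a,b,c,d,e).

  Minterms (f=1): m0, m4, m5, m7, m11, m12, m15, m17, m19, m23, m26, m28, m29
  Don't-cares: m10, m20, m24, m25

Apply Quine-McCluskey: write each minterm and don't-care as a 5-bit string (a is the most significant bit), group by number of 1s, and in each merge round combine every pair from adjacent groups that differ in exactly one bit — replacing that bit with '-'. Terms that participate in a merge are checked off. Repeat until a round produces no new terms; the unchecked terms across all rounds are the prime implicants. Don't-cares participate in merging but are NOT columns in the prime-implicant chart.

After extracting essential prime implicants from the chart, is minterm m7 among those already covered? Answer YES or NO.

size-2^0 implicants → 00000(✓)  00100(✓)  00101(✓)  00111(✓)  01010(✓)  01011(✓)  01100(✓)  01111(✓)  10001(✓)  10011(✓)  10100(✓)  10111(✓)  11000(✓)  11001(✓)  11010(✓)  11100(✓)  11101(✓)
size-2^1 implicants → -0100(✓)  -0111  -1010  -1100(✓)  0-100(✓)  0-111  00-00  001-1  0010-  01-11  0101-  1-001  1-100(✓)  10-11  100-1  11-00(✓)  11-01(✓)  110-0  1100-(✓)  1110-(✓)
size-2^2 implicants → --100  11-0-
Unchecked terms (primes): --100, -0111, -1010, 0-111, 00-00, 001-1, 0010-, 01-11, 0101-, 1-001, 10-11, 100-1, 11-0-, 110-0
Minterm coverage:
  m0 ⊆ 00-00 [E]
  m4 ⊆ --100,00-00,0010-
  m5 ⊆ 001-1,0010-
  m7 ⊆ -0111,0-111,001-1
  m11 ⊆ 01-11,0101-
  m12 ⊆ --100 [E]
  m15 ⊆ 0-111,01-11
  m17 ⊆ 1-001,100-1
  m19 ⊆ 10-11,100-1
  m23 ⊆ -0111,10-11
  m26 ⊆ -1010,110-0
  m28 ⊆ --100,11-0-
  m29 ⊆ 11-0- [E]
E = {--100, 00-00, 11-0-}

NO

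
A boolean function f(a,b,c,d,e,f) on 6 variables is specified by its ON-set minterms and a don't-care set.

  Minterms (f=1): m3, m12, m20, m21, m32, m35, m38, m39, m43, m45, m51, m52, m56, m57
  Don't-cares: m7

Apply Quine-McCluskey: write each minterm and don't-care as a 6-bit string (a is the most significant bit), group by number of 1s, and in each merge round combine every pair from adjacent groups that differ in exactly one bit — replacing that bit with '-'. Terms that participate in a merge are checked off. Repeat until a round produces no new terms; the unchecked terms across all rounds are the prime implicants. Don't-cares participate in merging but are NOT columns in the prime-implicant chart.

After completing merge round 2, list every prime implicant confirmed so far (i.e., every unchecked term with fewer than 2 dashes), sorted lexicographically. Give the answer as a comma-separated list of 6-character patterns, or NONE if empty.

-10100, 001100, 01010-, 1-0011, 10-011, 100000, 10011-, 101101, 11100-

size-2^0 implicants → 000011(✓)  000111(✓)  001100  010100(✓)  010101(✓)  100000  100011(✓)  100110(✓)  100111(✓)  101011(✓)  101101  110011(✓)  110100(✓)  111000(✓)  111001(✓)
size-2^1 implicants → -00011(✓)  -00111(✓)  -10100  000-11(✓)  01010-  1-0011  10-011  100-11(✓)  10011-  11100-
size-2^2 implicants → -00-11
Unchecked terms (primes): -00-11, -10100, 001100, 01010-, 1-0011, 10-011, 100000, 10011-, 101101, 11100-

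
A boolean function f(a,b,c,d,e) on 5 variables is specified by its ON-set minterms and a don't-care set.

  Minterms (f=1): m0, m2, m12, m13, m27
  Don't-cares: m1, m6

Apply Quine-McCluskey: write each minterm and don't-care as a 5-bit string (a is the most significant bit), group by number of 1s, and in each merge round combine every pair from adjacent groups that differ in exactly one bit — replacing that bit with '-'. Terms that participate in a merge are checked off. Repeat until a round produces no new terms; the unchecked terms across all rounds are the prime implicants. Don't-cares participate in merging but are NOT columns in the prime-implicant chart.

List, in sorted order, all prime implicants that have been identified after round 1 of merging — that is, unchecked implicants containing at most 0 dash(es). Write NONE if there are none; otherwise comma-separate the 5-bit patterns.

11011

[col 0] 00000*, 00001*, 00010*, 00110*, 01100*, 01101*, 11011
[col 1] 00-10, 000-0, 0000-, 0110-
Prime implicants: 00-10, 000-0, 0000-, 0110-, 11011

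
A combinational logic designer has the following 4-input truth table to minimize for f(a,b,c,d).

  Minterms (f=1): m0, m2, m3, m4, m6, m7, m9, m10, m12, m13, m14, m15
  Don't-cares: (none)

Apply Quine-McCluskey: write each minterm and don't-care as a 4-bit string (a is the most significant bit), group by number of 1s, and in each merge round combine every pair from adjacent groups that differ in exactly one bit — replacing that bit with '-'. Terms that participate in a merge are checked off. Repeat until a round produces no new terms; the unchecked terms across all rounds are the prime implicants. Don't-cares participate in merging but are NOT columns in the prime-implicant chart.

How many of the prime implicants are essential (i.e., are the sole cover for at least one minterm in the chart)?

Round 0: 0000✓ 0010✓ 0011✓ 0100✓ 0110✓ 0111✓ 1001✓ 1010✓ 1100✓ 1101✓ 1110✓ 1111✓
Round 1: -010✓ -100✓ -110✓ -111✓ 0-00✓ 0-10✓ 0-11✓ 00-0✓ 001-✓ 01-0✓ 011-✓ 1-01 1-10✓ 11-0✓ 11-1✓ 110-✓ 111-✓
Round 2: --10 -1-0 -11- 0--0 0-1- 11--
PIs = {--10, -1-0, -11-, 0--0, 0-1-, 1-01, 11--}
Coverage chart:
  m0: 0--0 ←essential
  m2: --10,0--0,0-1-
  m3: 0-1- ←essential
  m4: -1-0,0--0
  m6: --10,-1-0,-11-,0--0,0-1-
  m7: -11-,0-1-
  m9: 1-01 ←essential
  m10: --10 ←essential
  m12: -1-0,11--
  m13: 1-01,11--
  m14: --10,-1-0,-11-,11--
  m15: -11-,11--
Essential: --10, 0--0, 0-1-, 1-01

4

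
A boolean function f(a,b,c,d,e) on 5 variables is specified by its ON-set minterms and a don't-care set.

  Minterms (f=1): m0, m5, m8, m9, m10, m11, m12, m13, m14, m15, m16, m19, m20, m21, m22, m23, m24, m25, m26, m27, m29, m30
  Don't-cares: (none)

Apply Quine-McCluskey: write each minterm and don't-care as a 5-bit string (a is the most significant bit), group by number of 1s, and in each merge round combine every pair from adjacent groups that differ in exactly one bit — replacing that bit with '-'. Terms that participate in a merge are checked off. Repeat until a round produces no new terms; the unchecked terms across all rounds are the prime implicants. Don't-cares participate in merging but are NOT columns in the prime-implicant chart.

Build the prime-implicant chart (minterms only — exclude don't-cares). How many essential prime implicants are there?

[col 0] 00000*, 00101*, 01000*, 01001*, 01010*, 01011*, 01100*, 01101*, 01110*, 01111*, 10000*, 10011*, 10100*, 10101*, 10110*, 10111*, 11000*, 11001*, 11010*, 11011*, 11101*, 11110*
[col 1] -0000*, -0101*, -1000*, -1001*, -1010*, -1011*, -1101*, -1110*, 0-000*, 0-101*, 01-00*, 01-01*, 01-10*, 01-11*, 010-0*, 010-1*, 0100-*, 0101-*, 011-0*, 011-1*, 0110-*, 0111-*, 1-000*, 1-011, 1-101*, 1-110, 10-00, 10-11, 101-0*, 101-1*, 1010-*, 1011-*, 11-01*, 11-10*, 110-0*, 110-1*, 1100-*, 1101-*
[col 2] --000, --101, -1-01, -1-10, -10-0*, -10-1*, -100-*, -101-*, 01--0*, 01--1*, 01-0-*, 01-1-*, 010--*, 011--*, 101--, 110--*
[col 3] -10--, 01---
Prime implicants: --000, --101, -1-01, -1-10, -10--, 01---, 1-011, 1-110, 10-00, 10-11, 101--
PI chart (minterm → PIs covering it):
  0 | --000  (sole → essential)
  5 | --101  (sole → essential)
  8 | --000,-10--,01---
  9 | -1-01,-10--,01---
  10 | -1-10,-10--,01---
  11 | -10--,01---
  12 | 01---  (sole → essential)
  13 | --101,-1-01,01---
  14 | -1-10,01---
  15 | 01---  (sole → essential)
  16 | --000,10-00
  19 | 1-011,10-11
  20 | 10-00,101--
  21 | --101,101--
  22 | 1-110,101--
  23 | 10-11,101--
  24 | --000,-10--
  25 | -1-01,-10--
  26 | -1-10,-10--
  27 | -10--,1-011
  29 | --101,-1-01
  30 | -1-10,1-110
Essential prime implicants: --000, --101, 01---

3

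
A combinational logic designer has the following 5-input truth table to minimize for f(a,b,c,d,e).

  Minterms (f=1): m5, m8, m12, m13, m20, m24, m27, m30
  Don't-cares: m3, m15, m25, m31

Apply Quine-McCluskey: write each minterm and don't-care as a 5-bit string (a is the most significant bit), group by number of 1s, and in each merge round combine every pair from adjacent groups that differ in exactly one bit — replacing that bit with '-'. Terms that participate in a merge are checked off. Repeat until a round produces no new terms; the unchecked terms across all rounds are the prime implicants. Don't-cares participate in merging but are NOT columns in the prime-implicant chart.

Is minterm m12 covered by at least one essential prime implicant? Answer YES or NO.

NO

size-2^0 implicants → 00011  00101(✓)  01000(✓)  01100(✓)  01101(✓)  01111(✓)  10100  11000(✓)  11001(✓)  11011(✓)  11110(✓)  11111(✓)
size-2^1 implicants → -1000  -1111  0-101  01-00  011-1  0110-  11-11  110-1  1100-  1111-
Unchecked terms (primes): -1000, -1111, 0-101, 00011, 01-00, 011-1, 0110-, 10100, 11-11, 110-1, 1100-, 1111-
Minterm coverage:
  m5 ⊆ 0-101 [E]
  m8 ⊆ -1000,01-00
  m12 ⊆ 01-00,0110-
  m13 ⊆ 0-101,011-1,0110-
  m20 ⊆ 10100 [E]
  m24 ⊆ -1000,1100-
  m27 ⊆ 11-11,110-1
  m30 ⊆ 1111- [E]
E = {0-101, 10100, 1111-}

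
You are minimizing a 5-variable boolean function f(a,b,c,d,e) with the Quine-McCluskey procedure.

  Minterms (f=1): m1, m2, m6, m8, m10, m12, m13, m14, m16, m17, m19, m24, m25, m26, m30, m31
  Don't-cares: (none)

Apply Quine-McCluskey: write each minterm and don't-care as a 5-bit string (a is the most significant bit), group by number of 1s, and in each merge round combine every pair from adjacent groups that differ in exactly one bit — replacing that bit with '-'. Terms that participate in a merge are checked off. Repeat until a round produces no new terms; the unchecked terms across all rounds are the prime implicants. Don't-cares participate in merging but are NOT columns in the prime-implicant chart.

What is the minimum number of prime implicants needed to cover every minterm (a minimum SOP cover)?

7

Round 0: 00001✓ 00010✓ 00110✓ 01000✓ 01010✓ 01100✓ 01101✓ 01110✓ 10000✓ 10001✓ 10011✓ 11000✓ 11001✓ 11010✓ 11110✓ 11111✓
Round 1: -0001 -1000✓ -1010✓ -1110✓ 0-010✓ 0-110✓ 00-10✓ 01-00✓ 01-10✓ 010-0✓ 011-0✓ 0110- 1-000✓ 1-001✓ 100-1 1000-✓ 11-10✓ 110-0✓ 1100-✓ 1111-
Round 2: -1-10 -10-0 0--10 01--0 1-00-
PIs = {-0001, -1-10, -10-0, 0--10, 01--0, 0110-, 1-00-, 100-1, 1111-}
Coverage chart:
  m1: -0001 ←essential
  m2: 0--10 ←essential
  m6: 0--10 ←essential
  m8: -10-0,01--0
  m10: -1-10,-10-0,0--10,01--0
  m12: 01--0,0110-
  m13: 0110- ←essential
  m14: -1-10,0--10,01--0
  m16: 1-00- ←essential
  m17: -0001,1-00-,100-1
  m19: 100-1 ←essential
  m24: -10-0,1-00-
  m25: 1-00- ←essential
  m26: -1-10,-10-0
  m30: -1-10,1111-
  m31: 1111- ←essential
Essential: -0001, 0--10, 0110-, 1-00-, 100-1, 1111-
Petrick residual → -10-0
Min cover (7 terms): b'c'd'e + bc'e' + a'de' + a'bcd' + ac'd' + ab'c'e + abcd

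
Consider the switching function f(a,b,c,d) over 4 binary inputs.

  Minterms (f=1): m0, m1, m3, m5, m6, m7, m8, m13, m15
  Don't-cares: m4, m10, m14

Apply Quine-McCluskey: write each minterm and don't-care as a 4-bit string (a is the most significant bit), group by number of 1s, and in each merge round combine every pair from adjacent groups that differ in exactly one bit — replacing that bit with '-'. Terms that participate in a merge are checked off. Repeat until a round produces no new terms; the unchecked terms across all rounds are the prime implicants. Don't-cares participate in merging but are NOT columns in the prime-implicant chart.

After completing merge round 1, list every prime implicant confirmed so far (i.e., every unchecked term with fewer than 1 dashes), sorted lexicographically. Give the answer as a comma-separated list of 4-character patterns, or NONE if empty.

[col 0] 0000*, 0001*, 0011*, 0100*, 0101*, 0110*, 0111*, 1000*, 1010*, 1101*, 1110*, 1111*
[col 1] -000, -101*, -110*, -111*, 0-00*, 0-01*, 0-11*, 00-1*, 000-*, 01-0*, 01-1*, 010-*, 011-*, 1-10, 10-0, 11-1*, 111-*
[col 2] -1-1, -11-, 0--1, 0-0-, 01--
Prime implicants: -000, -1-1, -11-, 0--1, 0-0-, 01--, 1-10, 10-0

NONE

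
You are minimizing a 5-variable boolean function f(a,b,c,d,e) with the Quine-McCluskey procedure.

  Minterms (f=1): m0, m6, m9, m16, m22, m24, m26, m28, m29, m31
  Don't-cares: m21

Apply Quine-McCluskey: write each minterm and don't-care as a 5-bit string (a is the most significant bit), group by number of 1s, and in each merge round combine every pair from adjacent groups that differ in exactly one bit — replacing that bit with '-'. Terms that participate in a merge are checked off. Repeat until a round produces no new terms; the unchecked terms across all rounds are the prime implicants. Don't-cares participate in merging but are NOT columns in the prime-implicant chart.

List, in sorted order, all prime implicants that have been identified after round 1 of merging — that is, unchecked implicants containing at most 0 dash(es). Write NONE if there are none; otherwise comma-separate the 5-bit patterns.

size-2^0 implicants → 00000(✓)  00110(✓)  01001  10000(✓)  10101(✓)  10110(✓)  11000(✓)  11010(✓)  11100(✓)  11101(✓)  11111(✓)
size-2^1 implicants → -0000  -0110  1-000  1-101  11-00  110-0  111-1  1110-
Unchecked terms (primes): -0000, -0110, 01001, 1-000, 1-101, 11-00, 110-0, 111-1, 1110-

01001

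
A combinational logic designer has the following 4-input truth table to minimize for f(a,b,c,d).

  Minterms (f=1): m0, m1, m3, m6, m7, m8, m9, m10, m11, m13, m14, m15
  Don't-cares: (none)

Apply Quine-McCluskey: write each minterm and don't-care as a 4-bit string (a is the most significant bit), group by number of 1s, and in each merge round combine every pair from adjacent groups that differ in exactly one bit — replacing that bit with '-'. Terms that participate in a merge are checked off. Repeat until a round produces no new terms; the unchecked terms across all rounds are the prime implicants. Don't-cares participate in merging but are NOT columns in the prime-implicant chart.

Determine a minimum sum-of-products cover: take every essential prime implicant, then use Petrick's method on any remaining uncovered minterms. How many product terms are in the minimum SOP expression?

5

Round 0: 0000✓ 0001✓ 0011✓ 0110✓ 0111✓ 1000✓ 1001✓ 1010✓ 1011✓ 1101✓ 1110✓ 1111✓
Round 1: -000✓ -001✓ -011✓ -110✓ -111✓ 0-11✓ 00-1✓ 000-✓ 011-✓ 1-01✓ 1-10✓ 1-11✓ 10-0✓ 10-1✓ 100-✓ 101-✓ 11-1✓ 111-✓
Round 2: --11 -0-1 -00- -11- 1--1 1-1- 10--
PIs = {--11, -0-1, -00-, -11-, 1--1, 1-1-, 10--}
Coverage chart:
  m0: -00- ←essential
  m1: -0-1,-00-
  m3: --11,-0-1
  m6: -11- ←essential
  m7: --11,-11-
  m8: -00-,10--
  m9: -0-1,-00-,1--1,10--
  m10: 1-1-,10--
  m11: --11,-0-1,1--1,1-1-,10--
  m13: 1--1 ←essential
  m14: -11-,1-1-
  m15: --11,-11-,1--1,1-1-
Essential: -00-, -11-, 1--1
Petrick residual → --11, 1-1-
Min cover (5 terms): cd + b'c' + bc + ad + ac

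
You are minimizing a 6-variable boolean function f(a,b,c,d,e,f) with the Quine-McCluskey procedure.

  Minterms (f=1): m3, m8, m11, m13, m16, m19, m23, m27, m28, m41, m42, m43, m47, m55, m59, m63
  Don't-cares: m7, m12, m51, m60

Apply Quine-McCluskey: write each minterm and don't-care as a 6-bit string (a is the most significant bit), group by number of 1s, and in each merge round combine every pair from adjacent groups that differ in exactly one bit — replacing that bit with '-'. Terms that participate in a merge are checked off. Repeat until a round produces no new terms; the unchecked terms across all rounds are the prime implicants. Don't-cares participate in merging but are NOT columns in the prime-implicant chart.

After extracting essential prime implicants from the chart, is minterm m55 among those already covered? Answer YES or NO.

NO

[col 0] 000011*, 000111*, 001000*, 001011*, 001100*, 001101*, 010000, 010011*, 010111*, 011011*, 011100*, 101001*, 101010*, 101011*, 101111*, 110011*, 110111*, 111011*, 111100*, 111111*
[col 1] -01011*, -10011*, -10111*, -11011*, -11100, 0-0011*, 0-0111*, 0-1011*, 0-1100, 00-011*, 000-11*, 001-00, 00110-, 01-011*, 010-11*, 1-1011*, 1-1111*, 101-11*, 1010-1, 10101-, 11-011*, 11-111*, 110-11*, 111-11*
[col 2] --1011, -1-011, -10-11, 0--011, 0-0-11, 1-1-11, 11--11
Prime implicants: --1011, -1-011, -10-11, -11100, 0--011, 0-0-11, 0-1100, 001-00, 00110-, 010000, 1-1-11, 1010-1, 10101-, 11--11
PI chart (minterm → PIs covering it):
  3 | 0--011,0-0-11
  8 | 001-00  (sole → essential)
  11 | --1011,0--011
  13 | 00110-  (sole → essential)
  16 | 010000  (sole → essential)
  19 | -1-011,-10-11,0--011,0-0-11
  23 | -10-11,0-0-11
  27 | --1011,-1-011,0--011
  28 | -11100,0-1100
  41 | 1010-1  (sole → essential)
  42 | 10101-  (sole → essential)
  43 | --1011,1-1-11,1010-1,10101-
  47 | 1-1-11  (sole → essential)
  55 | -10-11,11--11
  59 | --1011,-1-011,1-1-11,11--11
  63 | 1-1-11,11--11
Essential prime implicants: 001-00, 00110-, 010000, 1-1-11, 1010-1, 10101-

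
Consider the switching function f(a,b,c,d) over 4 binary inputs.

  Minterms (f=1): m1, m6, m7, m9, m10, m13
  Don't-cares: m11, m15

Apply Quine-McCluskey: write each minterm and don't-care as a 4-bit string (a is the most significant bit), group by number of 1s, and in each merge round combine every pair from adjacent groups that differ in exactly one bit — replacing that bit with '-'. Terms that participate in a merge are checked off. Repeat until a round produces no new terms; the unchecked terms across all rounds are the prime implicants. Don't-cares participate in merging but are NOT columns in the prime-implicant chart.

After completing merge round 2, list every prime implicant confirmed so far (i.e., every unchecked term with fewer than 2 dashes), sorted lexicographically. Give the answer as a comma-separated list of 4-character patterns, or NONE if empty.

-001, -111, 011-, 101-

Round 0: 0001✓ 0110✓ 0111✓ 1001✓ 1010✓ 1011✓ 1101✓ 1111✓
Round 1: -001 -111 011- 1-01✓ 1-11✓ 10-1✓ 101- 11-1✓
Round 2: 1--1
PIs = {-001, -111, 011-, 1--1, 101-}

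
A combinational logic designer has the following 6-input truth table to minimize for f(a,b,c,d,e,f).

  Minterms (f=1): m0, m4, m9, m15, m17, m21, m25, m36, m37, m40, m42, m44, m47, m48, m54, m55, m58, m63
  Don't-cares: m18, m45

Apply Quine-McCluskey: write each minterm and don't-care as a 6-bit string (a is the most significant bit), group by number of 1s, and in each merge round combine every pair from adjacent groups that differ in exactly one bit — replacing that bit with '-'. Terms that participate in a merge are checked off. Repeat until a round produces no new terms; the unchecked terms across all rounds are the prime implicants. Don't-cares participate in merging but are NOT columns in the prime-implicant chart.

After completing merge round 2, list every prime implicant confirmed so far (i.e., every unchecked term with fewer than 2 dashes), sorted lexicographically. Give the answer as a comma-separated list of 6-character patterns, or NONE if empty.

size-2^0 implicants → 000000(✓)  000100(✓)  001001(✓)  001111(✓)  010001(✓)  010010  010101(✓)  011001(✓)  100100(✓)  100101(✓)  101000(✓)  101010(✓)  101100(✓)  101101(✓)  101111(✓)  110000  110110(✓)  110111(✓)  111010(✓)  111111(✓)
size-2^1 implicants → -00100  -01111  0-1001  000-00  01-001  010-01  1-1010  1-1111  10-100(✓)  10-101(✓)  10010-(✓)  101-00  1010-0  1011-1  10110-(✓)  11-111  11011-
size-2^2 implicants → 10-10-
Unchecked terms (primes): -00100, -01111, 0-1001, 000-00, 01-001, 010-01, 010010, 1-1010, 1-1111, 10-10-, 101-00, 1010-0, 1011-1, 11-111, 110000, 11011-

-00100, -01111, 0-1001, 000-00, 01-001, 010-01, 010010, 1-1010, 1-1111, 101-00, 1010-0, 1011-1, 11-111, 110000, 11011-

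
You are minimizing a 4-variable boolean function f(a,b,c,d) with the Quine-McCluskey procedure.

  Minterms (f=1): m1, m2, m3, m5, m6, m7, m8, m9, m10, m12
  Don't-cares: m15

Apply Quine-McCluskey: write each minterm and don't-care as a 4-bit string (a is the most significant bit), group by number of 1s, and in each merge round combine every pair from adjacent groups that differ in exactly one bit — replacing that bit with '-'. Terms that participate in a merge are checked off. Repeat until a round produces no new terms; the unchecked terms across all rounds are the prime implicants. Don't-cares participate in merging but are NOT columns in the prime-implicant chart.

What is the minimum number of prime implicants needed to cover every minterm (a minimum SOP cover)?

size-2^0 implicants → 0001(✓)  0010(✓)  0011(✓)  0101(✓)  0110(✓)  0111(✓)  1000(✓)  1001(✓)  1010(✓)  1100(✓)  1111(✓)
size-2^1 implicants → -001  -010  -111  0-01(✓)  0-10(✓)  0-11(✓)  00-1(✓)  001-(✓)  01-1(✓)  011-(✓)  1-00  10-0  100-
size-2^2 implicants → 0--1  0-1-
Unchecked terms (primes): -001, -010, -111, 0--1, 0-1-, 1-00, 10-0, 100-
Minterm coverage:
  m1 ⊆ -001,0--1
  m2 ⊆ -010,0-1-
  m3 ⊆ 0--1,0-1-
  m5 ⊆ 0--1 [E]
  m6 ⊆ 0-1- [E]
  m7 ⊆ -111,0--1,0-1-
  m8 ⊆ 1-00,10-0,100-
  m9 ⊆ -001,100-
  m10 ⊆ -010,10-0
  m12 ⊆ 1-00 [E]
E = {0--1, 0-1-, 1-00}
Petrick residual → -001, -010
Cover = b'c'd + b'cd' + a'd + a'c + ac'd'  |cover|=5

5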